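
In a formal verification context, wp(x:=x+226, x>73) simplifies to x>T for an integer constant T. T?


Formula: wp(x:=E, P) = P[E/x] (substitute E for x in postcondition)
Step 1: Postcondition: x>73
Step 2: Substitute x+226 for x: x+226>73
Step 3: Solve for x: x > 73-226 = -153

-153


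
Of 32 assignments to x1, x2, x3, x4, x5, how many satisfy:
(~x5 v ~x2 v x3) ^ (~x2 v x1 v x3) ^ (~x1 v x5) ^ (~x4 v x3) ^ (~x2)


CNF with 5 clauses over 5 vars (32 assignments).
An assignment satisfies CNF iff every clause has >=1 true literal.
Check each row (bits = x1,x2,x3,x4,x5; clause T/F shown):
  row 0 [00000]: clauses=TTTTT -> 1
  row 1 [00001]: clauses=TTTTT -> 1
  row 2 [00010]: clauses=TTTFT -> 0
  row 3 [00011]: clauses=TTTFT -> 0
  row 4 [00100]: clauses=TTTTT -> 1
  row 5 [00101]: clauses=TTTTT -> 1
  row 6 [00110]: clauses=TTTTT -> 1
  row 7 [00111]: clauses=TTTTT -> 1
  row 8 [01000]: clauses=TFTTF -> 0
  row 9 [01001]: clauses=FFTTF -> 0
  row 10 [01010]: clauses=TFTFF -> 0
  row 11 [01011]: clauses=FFTFF -> 0
  row 12 [01100]: clauses=TTTTF -> 0
  row 13 [01101]: clauses=TTTTF -> 0
  row 14 [01110]: clauses=TTTTF -> 0
  row 15 [01111]: clauses=TTTTF -> 0
  row 16 [10000]: clauses=TTFTT -> 0
  row 17 [10001]: clauses=TTTTT -> 1
  row 18 [10010]: clauses=TTFFT -> 0
  row 19 [10011]: clauses=TTTFT -> 0
  row 20 [10100]: clauses=TTFTT -> 0
  row 21 [10101]: clauses=TTTTT -> 1
  row 22 [10110]: clauses=TTFTT -> 0
  row 23 [10111]: clauses=TTTTT -> 1
  row 24 [11000]: clauses=TTFTF -> 0
  row 25 [11001]: clauses=FTTTF -> 0
  row 26 [11010]: clauses=TTFFF -> 0
  row 27 [11011]: clauses=FTTFF -> 0
  row 28 [11100]: clauses=TTFTF -> 0
  row 29 [11101]: clauses=TTTTF -> 0
  row 30 [11110]: clauses=TTFTF -> 0
  row 31 [11111]: clauses=TTTTF -> 0
Full result column, 8 rows per line (x1,x2 fixed per line; x3,x4,x5 runs 000..111 left to right):
  rows 0-7 [x1,x2=00]: 11001111  (ones: 6)
  rows 8-15 [x1,x2=01]: 00000000  (ones: 0)
  rows 16-23 [x1,x2=10]: 01000101  (ones: 3)
  rows 24-31 [x1,x2=11]: 00000000  (ones: 0)
Satisfying assignments = 6+0+3+0 = 9

9


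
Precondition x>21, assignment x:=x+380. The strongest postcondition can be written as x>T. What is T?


Formula: sp(P, x:=E) = exists old_x. (x = E[old_x/x]) AND P[old_x/x] (old_x is the value of x before the assignment; eliminate old_x by solving x = E[old_x/x] for old_x)
Step 1: Precondition P: x>21, i.e. old_x > 21
Step 2: Assignment gives x = old_x + 380, so old_x = x - 380
Step 3: Substitute into P: x - 380 > 21
Step 4: Simplify: x > 21+380 = 401

401


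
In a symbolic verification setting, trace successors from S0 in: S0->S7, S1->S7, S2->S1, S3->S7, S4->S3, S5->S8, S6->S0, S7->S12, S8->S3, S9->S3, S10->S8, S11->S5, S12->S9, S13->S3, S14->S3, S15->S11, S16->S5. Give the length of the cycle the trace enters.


Trace from S0 until a state repeats:
  S0 -> S7 -> S12 -> S9 -> S3 -> S7
S7 first seen at step 1, revisited at step 5.
Cycle length = 5 - 1 = 4

4


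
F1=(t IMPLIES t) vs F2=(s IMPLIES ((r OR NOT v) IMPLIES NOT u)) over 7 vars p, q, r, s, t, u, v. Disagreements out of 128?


F1 = (t IMPLIES t)
F2 = (s IMPLIES ((r OR NOT v) IMPLIES NOT u))
Evaluate both on each of 128 rows (bits = p,q,r,s,t,u,v):
  row 0 [0000000]: F1=1 F2=1 -> 0
  row 1 [0000001]: F1=1 F2=1 -> 0
  row 2 [0000010]: F1=1 F2=1 -> 0
  row 3 [0000011]: F1=1 F2=1 -> 0
  row 4 [0000100]: F1=1 F2=1 -> 0
  (every remaining row is evaluated the same way; all 128 results are listed next)
Full result column, 8 rows per line (p,q,r,s fixed per line; t,u,v runs 000..111 left to right):
  rows 0-7 [p,q,r,s=0000]: 00000000  (ones: 0)
  rows 8-15 [p,q,r,s=0001]: 00100010  (ones: 2)
  rows 16-23 [p,q,r,s=0010]: 00000000  (ones: 0)
  rows 24-31 [p,q,r,s=0011]: 00110011  (ones: 4)
  rows 32-39 [p,q,r,s=0100]: 00000000  (ones: 0)
  rows 40-47 [p,q,r,s=0101]: 00100010  (ones: 2)
  rows 48-55 [p,q,r,s=0110]: 00000000  (ones: 0)
  rows 56-63 [p,q,r,s=0111]: 00110011  (ones: 4)
  rows 64-71 [p,q,r,s=1000]: 00000000  (ones: 0)
  rows 72-79 [p,q,r,s=1001]: 00100010  (ones: 2)
  rows 80-87 [p,q,r,s=1010]: 00000000  (ones: 0)
  rows 88-95 [p,q,r,s=1011]: 00110011  (ones: 4)
  rows 96-103 [p,q,r,s=1100]: 00000000  (ones: 0)
  rows 104-111 [p,q,r,s=1101]: 00100010  (ones: 2)
  rows 112-119 [p,q,r,s=1110]: 00000000  (ones: 0)
  rows 120-127 [p,q,r,s=1111]: 00110011  (ones: 4)
Disagreements = 0+2+0+4+0+2+0+4+0+2+0+4+0+2+0+4 = 24

24


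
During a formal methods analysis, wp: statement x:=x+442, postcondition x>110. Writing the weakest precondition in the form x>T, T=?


Formula: wp(x:=E, P) = P[E/x] (substitute E for x in postcondition)
Step 1: Postcondition: x>110
Step 2: Substitute x+442 for x: x+442>110
Step 3: Solve for x: x > 110-442 = -332

-332


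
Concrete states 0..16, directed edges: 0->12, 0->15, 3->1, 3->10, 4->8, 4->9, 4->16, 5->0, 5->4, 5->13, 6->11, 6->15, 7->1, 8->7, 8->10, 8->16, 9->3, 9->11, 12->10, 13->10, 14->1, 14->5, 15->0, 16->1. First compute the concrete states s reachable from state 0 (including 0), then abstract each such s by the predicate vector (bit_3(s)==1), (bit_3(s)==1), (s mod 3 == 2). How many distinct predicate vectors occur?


BFS from 0:
Concrete reachable: {0, 10, 12, 15}
Abstract via predicates (bit_3(s)==1), (bit_3(s)==1), (s mod 3 == 2):
  (0,0,0) <- {0}
  (1,1,0) <- {10, 12, 15}
Distinct abstract states = 2

2


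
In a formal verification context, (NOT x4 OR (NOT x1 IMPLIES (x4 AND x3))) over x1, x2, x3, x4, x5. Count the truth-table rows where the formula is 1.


Formula: (NOT x4 OR (NOT x1 IMPLIES (x4 AND x3))) over 5 vars (32 rows)
Evaluate each row (x1, x2, x3, x4, x5 as bits, MSB first):
  row 0 [00000]: (NOT 0 OR (NOT 0 IMPLIES (0 AND 0))) -> 1
  row 1 [00001]: (NOT 0 OR (NOT 0 IMPLIES (0 AND 0))) -> 1
  row 2 [00010]: (NOT 1 OR (NOT 0 IMPLIES (1 AND 0))) -> 0
  row 3 [00011]: (NOT 1 OR (NOT 0 IMPLIES (1 AND 0))) -> 0
  row 4 [00100]: (NOT 0 OR (NOT 0 IMPLIES (0 AND 1))) -> 1
  row 5 [00101]: (NOT 0 OR (NOT 0 IMPLIES (0 AND 1))) -> 1
  row 6 [00110]: (NOT 1 OR (NOT 0 IMPLIES (1 AND 1))) -> 1
  row 7 [00111]: (NOT 1 OR (NOT 0 IMPLIES (1 AND 1))) -> 1
  row 8 [01000]: (NOT 0 OR (NOT 0 IMPLIES (0 AND 0))) -> 1
  row 9 [01001]: (NOT 0 OR (NOT 0 IMPLIES (0 AND 0))) -> 1
  row 10 [01010]: (NOT 1 OR (NOT 0 IMPLIES (1 AND 0))) -> 0
  row 11 [01011]: (NOT 1 OR (NOT 0 IMPLIES (1 AND 0))) -> 0
  row 12 [01100]: (NOT 0 OR (NOT 0 IMPLIES (0 AND 1))) -> 1
  row 13 [01101]: (NOT 0 OR (NOT 0 IMPLIES (0 AND 1))) -> 1
  row 14 [01110]: (NOT 1 OR (NOT 0 IMPLIES (1 AND 1))) -> 1
  row 15 [01111]: (NOT 1 OR (NOT 0 IMPLIES (1 AND 1))) -> 1
  row 16 [10000]: (NOT 0 OR (NOT 1 IMPLIES (0 AND 0))) -> 1
  row 17 [10001]: (NOT 0 OR (NOT 1 IMPLIES (0 AND 0))) -> 1
  row 18 [10010]: (NOT 1 OR (NOT 1 IMPLIES (1 AND 0))) -> 1
  row 19 [10011]: (NOT 1 OR (NOT 1 IMPLIES (1 AND 0))) -> 1
  row 20 [10100]: (NOT 0 OR (NOT 1 IMPLIES (0 AND 1))) -> 1
  row 21 [10101]: (NOT 0 OR (NOT 1 IMPLIES (0 AND 1))) -> 1
  row 22 [10110]: (NOT 1 OR (NOT 1 IMPLIES (1 AND 1))) -> 1
  row 23 [10111]: (NOT 1 OR (NOT 1 IMPLIES (1 AND 1))) -> 1
  row 24 [11000]: (NOT 0 OR (NOT 1 IMPLIES (0 AND 0))) -> 1
  row 25 [11001]: (NOT 0 OR (NOT 1 IMPLIES (0 AND 0))) -> 1
  row 26 [11010]: (NOT 1 OR (NOT 1 IMPLIES (1 AND 0))) -> 1
  row 27 [11011]: (NOT 1 OR (NOT 1 IMPLIES (1 AND 0))) -> 1
  row 28 [11100]: (NOT 0 OR (NOT 1 IMPLIES (0 AND 1))) -> 1
  row 29 [11101]: (NOT 0 OR (NOT 1 IMPLIES (0 AND 1))) -> 1
  row 30 [11110]: (NOT 1 OR (NOT 1 IMPLIES (1 AND 1))) -> 1
  row 31 [11111]: (NOT 1 OR (NOT 1 IMPLIES (1 AND 1))) -> 1
Full result column, 8 rows per line (x1,x2 fixed per line; x3,x4,x5 runs 000..111 left to right):
  rows 0-7 [x1,x2=00]: 11001111  (ones: 6)
  rows 8-15 [x1,x2=01]: 11001111  (ones: 6)
  rows 16-23 [x1,x2=10]: 11111111  (ones: 8)
  rows 24-31 [x1,x2=11]: 11111111  (ones: 8)
Count of 1-rows = 6+6+8+8 = 28

28


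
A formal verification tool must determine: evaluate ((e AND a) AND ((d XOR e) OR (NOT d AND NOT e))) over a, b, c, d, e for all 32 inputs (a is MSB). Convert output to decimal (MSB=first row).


Formula: ((e AND a) AND ((d XOR e) OR (NOT d AND NOT e))) over a, b, c, d, e (32 rows)
Evaluate each row (bits = a,b,c,d,e, MSB first):
  row 0 [00000]: ((0 AND 0) AND ((0 XOR 0) OR (NOT 0 AND NOT 0))) -> 0
  row 1 [00001]: ((1 AND 0) AND ((0 XOR 1) OR (NOT 0 AND NOT 1))) -> 0
  row 2 [00010]: ((0 AND 0) AND ((1 XOR 0) OR (NOT 1 AND NOT 0))) -> 0
  row 3 [00011]: ((1 AND 0) AND ((1 XOR 1) OR (NOT 1 AND NOT 1))) -> 0
  row 4 [00100]: ((0 AND 0) AND ((0 XOR 0) OR (NOT 0 AND NOT 0))) -> 0
  row 5 [00101]: ((1 AND 0) AND ((0 XOR 1) OR (NOT 0 AND NOT 1))) -> 0
  row 6 [00110]: ((0 AND 0) AND ((1 XOR 0) OR (NOT 1 AND NOT 0))) -> 0
  row 7 [00111]: ((1 AND 0) AND ((1 XOR 1) OR (NOT 1 AND NOT 1))) -> 0
  row 8 [01000]: ((0 AND 0) AND ((0 XOR 0) OR (NOT 0 AND NOT 0))) -> 0
  row 9 [01001]: ((1 AND 0) AND ((0 XOR 1) OR (NOT 0 AND NOT 1))) -> 0
  row 10 [01010]: ((0 AND 0) AND ((1 XOR 0) OR (NOT 1 AND NOT 0))) -> 0
  row 11 [01011]: ((1 AND 0) AND ((1 XOR 1) OR (NOT 1 AND NOT 1))) -> 0
  row 12 [01100]: ((0 AND 0) AND ((0 XOR 0) OR (NOT 0 AND NOT 0))) -> 0
  row 13 [01101]: ((1 AND 0) AND ((0 XOR 1) OR (NOT 0 AND NOT 1))) -> 0
  row 14 [01110]: ((0 AND 0) AND ((1 XOR 0) OR (NOT 1 AND NOT 0))) -> 0
  row 15 [01111]: ((1 AND 0) AND ((1 XOR 1) OR (NOT 1 AND NOT 1))) -> 0
  row 16 [10000]: ((0 AND 1) AND ((0 XOR 0) OR (NOT 0 AND NOT 0))) -> 0
  row 17 [10001]: ((1 AND 1) AND ((0 XOR 1) OR (NOT 0 AND NOT 1))) -> 1
  row 18 [10010]: ((0 AND 1) AND ((1 XOR 0) OR (NOT 1 AND NOT 0))) -> 0
  row 19 [10011]: ((1 AND 1) AND ((1 XOR 1) OR (NOT 1 AND NOT 1))) -> 0
  row 20 [10100]: ((0 AND 1) AND ((0 XOR 0) OR (NOT 0 AND NOT 0))) -> 0
  row 21 [10101]: ((1 AND 1) AND ((0 XOR 1) OR (NOT 0 AND NOT 1))) -> 1
  row 22 [10110]: ((0 AND 1) AND ((1 XOR 0) OR (NOT 1 AND NOT 0))) -> 0
  row 23 [10111]: ((1 AND 1) AND ((1 XOR 1) OR (NOT 1 AND NOT 1))) -> 0
  row 24 [11000]: ((0 AND 1) AND ((0 XOR 0) OR (NOT 0 AND NOT 0))) -> 0
  row 25 [11001]: ((1 AND 1) AND ((0 XOR 1) OR (NOT 0 AND NOT 1))) -> 1
  row 26 [11010]: ((0 AND 1) AND ((1 XOR 0) OR (NOT 1 AND NOT 0))) -> 0
  row 27 [11011]: ((1 AND 1) AND ((1 XOR 1) OR (NOT 1 AND NOT 1))) -> 0
  row 28 [11100]: ((0 AND 1) AND ((0 XOR 0) OR (NOT 0 AND NOT 0))) -> 0
  row 29 [11101]: ((1 AND 1) AND ((0 XOR 1) OR (NOT 0 AND NOT 1))) -> 1
  row 30 [11110]: ((0 AND 1) AND ((1 XOR 0) OR (NOT 1 AND NOT 0))) -> 0
  row 31 [11111]: ((1 AND 1) AND ((1 XOR 1) OR (NOT 1 AND NOT 1))) -> 0
Full result column, 4 rows per line (a,b,c fixed per line; d,e runs 00..11 left to right):
  rows 0-3 [a,b,c=000]: 0000  = hex 0
  rows 4-7 [a,b,c=001]: 0000  = hex 0
  rows 8-11 [a,b,c=010]: 0000  = hex 0
  rows 12-15 [a,b,c=011]: 0000  = hex 0
  rows 16-19 [a,b,c=100]: 0100  = hex 4
  rows 20-23 [a,b,c=101]: 0100  = hex 4
  rows 24-27 [a,b,c=110]: 0100  = hex 4
  rows 28-31 [a,b,c=111]: 0100  = hex 4
Output column (row 0 .. row 31) = 00000000000000000100010001000100
Output column grouped in 4s = 0000 0000 0000 0000 0100 0100 0100 0100 = 0x00004444
Convert to decimal digit by digit (value = value*16 + digit):
  0 -> 0
  0*16 + 0 = 0
  0*16 + 0 = 0
  0*16 + 0 = 0
  0*16 + 4 = 4
  4*16 + 4 = 68
  68*16 + 4 = 1092
  1092*16 + 4 = 17476
Decimal = 17476

17476


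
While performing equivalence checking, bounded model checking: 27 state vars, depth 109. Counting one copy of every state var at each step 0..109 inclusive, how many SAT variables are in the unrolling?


BMC unrolls to depth k, creating one copy of each state var for steps 0..k.
Step count = 109 + 1 = 110 (steps 0 through 109)
Vars per step = 27
Total = 27 * 110 = 2970

2970


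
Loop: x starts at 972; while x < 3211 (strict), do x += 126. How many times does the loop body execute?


Step 1: x goes from 972 toward 3211 by 126; the body runs while x<3211, so iterations = ceil((bound-start)/step)
Step 2: Distance=2239
Step 3: ceil(2239/126)=18

18


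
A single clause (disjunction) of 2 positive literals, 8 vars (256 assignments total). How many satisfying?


Step 1: Total=2^8=256
Step 2: Unsat when all 2 false: 2^6=64
Step 3: Sat=256-64=192

192


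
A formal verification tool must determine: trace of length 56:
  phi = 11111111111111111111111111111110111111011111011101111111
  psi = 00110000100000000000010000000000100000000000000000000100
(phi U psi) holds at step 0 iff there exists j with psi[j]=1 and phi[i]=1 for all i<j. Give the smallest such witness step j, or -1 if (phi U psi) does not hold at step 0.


(phi U psi) at 0: need smallest j with psi[j]=1 and phi[i]=1 for all i in [0,j).
Scan from step 0:
  step 0: phi=1, psi=0 -> continue
  step 1: phi=1, psi=0 -> continue
  step 2: psi=1 and phi held for [0,2) -> witness found
Witness step = 2

2


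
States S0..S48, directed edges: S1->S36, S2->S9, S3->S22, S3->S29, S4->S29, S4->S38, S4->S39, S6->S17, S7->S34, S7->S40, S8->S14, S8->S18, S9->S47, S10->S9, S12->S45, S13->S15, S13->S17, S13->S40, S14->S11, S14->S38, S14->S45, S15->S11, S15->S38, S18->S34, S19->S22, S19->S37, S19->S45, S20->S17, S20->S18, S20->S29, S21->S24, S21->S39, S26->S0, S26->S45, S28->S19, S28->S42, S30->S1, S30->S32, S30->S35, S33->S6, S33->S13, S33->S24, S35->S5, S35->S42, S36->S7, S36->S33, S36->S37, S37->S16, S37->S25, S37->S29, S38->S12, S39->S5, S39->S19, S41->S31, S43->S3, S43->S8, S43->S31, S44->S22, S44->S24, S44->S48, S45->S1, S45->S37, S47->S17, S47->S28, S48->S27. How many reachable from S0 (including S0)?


BFS from S0:
  layer 0: {S0}
Reachable set: {S0}
Count = 1

1


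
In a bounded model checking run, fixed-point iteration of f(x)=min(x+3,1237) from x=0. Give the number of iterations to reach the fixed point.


Step 1: x=0, cap=1237, increment=3
Step 2: x grows by 3 each step until capped at 1237; fixed point is x=1237
Step 3: iterations = ceil(1237/3) = 413

413


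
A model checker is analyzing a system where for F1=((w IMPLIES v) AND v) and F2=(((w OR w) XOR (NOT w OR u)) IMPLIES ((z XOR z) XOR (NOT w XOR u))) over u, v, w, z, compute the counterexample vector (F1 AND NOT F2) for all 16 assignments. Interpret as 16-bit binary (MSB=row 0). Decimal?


F1 = ((w IMPLIES v) AND v)
F2 = (((w OR w) XOR (NOT w OR u)) IMPLIES ((z XOR z) XOR (NOT w XOR u)))
Counterexample to F1=>F2 is where F1=1 and F2=0.
Evaluate each row (bits = u,v,w,z, MSB first):
  row 0 [0000]: F1=0 F2=1 -> F1&~F2 -> 0
  row 1 [0001]: F1=0 F2=1 -> F1&~F2 -> 0
  row 2 [0010]: F1=0 F2=0 -> F1&~F2 -> 0
  row 3 [0011]: F1=0 F2=0 -> F1&~F2 -> 0
  row 4 [0100]: F1=1 F2=1 -> F1&~F2 -> 0
  row 5 [0101]: F1=1 F2=1 -> F1&~F2 -> 0
  row 6 [0110]: F1=1 F2=0 -> F1&~F2 -> 1
  row 7 [0111]: F1=1 F2=0 -> F1&~F2 -> 1
  row 8 [1000]: F1=0 F2=0 -> F1&~F2 -> 0
  row 9 [1001]: F1=0 F2=0 -> F1&~F2 -> 0
  row 10 [1010]: F1=0 F2=1 -> F1&~F2 -> 0
  row 11 [1011]: F1=0 F2=1 -> F1&~F2 -> 0
  row 12 [1100]: F1=1 F2=0 -> F1&~F2 -> 1
  row 13 [1101]: F1=1 F2=0 -> F1&~F2 -> 1
  row 14 [1110]: F1=1 F2=1 -> F1&~F2 -> 0
  row 15 [1111]: F1=1 F2=1 -> F1&~F2 -> 0
Full result column, 4 rows per line (u,v fixed per line; w,z runs 00..11 left to right):
  rows 0-3 [u,v=00]: 0000  = hex 0
  rows 4-7 [u,v=01]: 0011  = hex 3
  rows 8-11 [u,v=10]: 0000  = hex 0
  rows 12-15 [u,v=11]: 1100  = hex C
Counterexample vector (row 0 .. row 15) = 0000001100001100
Output column grouped in 4s = 0000 0011 0000 1100 = 0x030C
Convert to decimal digit by digit (value = value*16 + digit):
  0 -> 0
  0*16 + 3 = 3
  3*16 + 0 = 48
  48*16 + 12 (C) = 780
Decimal = 780

780


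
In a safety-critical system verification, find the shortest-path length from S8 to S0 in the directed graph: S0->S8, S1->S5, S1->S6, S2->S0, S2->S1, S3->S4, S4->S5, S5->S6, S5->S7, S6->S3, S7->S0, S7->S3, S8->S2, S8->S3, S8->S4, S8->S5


BFS layer-by-layer from S8:
  dist 0: {S8}
  dist 1: {S2, S3, S4, S5}
  dist 2: {S0, S1, S6, S7}
  -> S0 reached at distance 2
Shortest path length = 2

2


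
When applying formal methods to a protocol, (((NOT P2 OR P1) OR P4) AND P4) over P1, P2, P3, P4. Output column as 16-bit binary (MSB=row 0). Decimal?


Formula: (((NOT P2 OR P1) OR P4) AND P4) over P1, P2, P3, P4 (16 rows)
Evaluate each row (bits = P1,P2,P3,P4, MSB first):
  row 0 [0000]: (((NOT 0 OR 0) OR 0) AND 0) -> 0
  row 1 [0001]: (((NOT 0 OR 0) OR 1) AND 1) -> 1
  row 2 [0010]: (((NOT 0 OR 0) OR 0) AND 0) -> 0
  row 3 [0011]: (((NOT 0 OR 0) OR 1) AND 1) -> 1
  row 4 [0100]: (((NOT 1 OR 0) OR 0) AND 0) -> 0
  row 5 [0101]: (((NOT 1 OR 0) OR 1) AND 1) -> 1
  row 6 [0110]: (((NOT 1 OR 0) OR 0) AND 0) -> 0
  row 7 [0111]: (((NOT 1 OR 0) OR 1) AND 1) -> 1
  row 8 [1000]: (((NOT 0 OR 1) OR 0) AND 0) -> 0
  row 9 [1001]: (((NOT 0 OR 1) OR 1) AND 1) -> 1
  row 10 [1010]: (((NOT 0 OR 1) OR 0) AND 0) -> 0
  row 11 [1011]: (((NOT 0 OR 1) OR 1) AND 1) -> 1
  row 12 [1100]: (((NOT 1 OR 1) OR 0) AND 0) -> 0
  row 13 [1101]: (((NOT 1 OR 1) OR 1) AND 1) -> 1
  row 14 [1110]: (((NOT 1 OR 1) OR 0) AND 0) -> 0
  row 15 [1111]: (((NOT 1 OR 1) OR 1) AND 1) -> 1
Full result column, 4 rows per line (P1,P2 fixed per line; P3,P4 runs 00..11 left to right):
  rows 0-3 [P1,P2=00]: 0101  = hex 5
  rows 4-7 [P1,P2=01]: 0101  = hex 5
  rows 8-11 [P1,P2=10]: 0101  = hex 5
  rows 12-15 [P1,P2=11]: 0101  = hex 5
Output column (row 0 .. row 15) = 0101010101010101
Output column grouped in 4s = 0101 0101 0101 0101 = 0x5555
Convert to decimal digit by digit (value = value*16 + digit):
  5 -> 5
  5*16 + 5 = 85
  85*16 + 5 = 1365
  1365*16 + 5 = 21845
Decimal = 21845

21845


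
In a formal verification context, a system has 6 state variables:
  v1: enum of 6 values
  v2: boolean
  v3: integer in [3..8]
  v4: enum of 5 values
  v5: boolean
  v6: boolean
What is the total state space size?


State space = product of domain sizes of all variables.
Domain sizes:
  v1 (enum of 6 values): 6
  v2 (boolean): 2
  v3 (integer in [3..8]): 6
  v4 (enum of 5 values): 5
  v5 (boolean): 2
  v6 (boolean): 2
Product = 6 * 2 * 6 * 5 * 2 * 2 = 1440

1440


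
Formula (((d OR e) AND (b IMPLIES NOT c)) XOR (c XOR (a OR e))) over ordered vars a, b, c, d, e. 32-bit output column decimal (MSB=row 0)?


Formula: (((d OR e) AND (b IMPLIES NOT c)) XOR (c XOR (a OR e))) over a, b, c, d, e (32 rows)
Evaluate each row (bits = a,b,c,d,e, MSB first):
  row 0 [00000]: (((0 OR 0) AND (0 IMPLIES NOT 0)) XOR (0 XOR (0 OR 0))) -> 0
  row 1 [00001]: (((0 OR 1) AND (0 IMPLIES NOT 0)) XOR (0 XOR (0 OR 1))) -> 0
  row 2 [00010]: (((1 OR 0) AND (0 IMPLIES NOT 0)) XOR (0 XOR (0 OR 0))) -> 1
  row 3 [00011]: (((1 OR 1) AND (0 IMPLIES NOT 0)) XOR (0 XOR (0 OR 1))) -> 0
  row 4 [00100]: (((0 OR 0) AND (0 IMPLIES NOT 1)) XOR (1 XOR (0 OR 0))) -> 1
  row 5 [00101]: (((0 OR 1) AND (0 IMPLIES NOT 1)) XOR (1 XOR (0 OR 1))) -> 1
  row 6 [00110]: (((1 OR 0) AND (0 IMPLIES NOT 1)) XOR (1 XOR (0 OR 0))) -> 0
  row 7 [00111]: (((1 OR 1) AND (0 IMPLIES NOT 1)) XOR (1 XOR (0 OR 1))) -> 1
  row 8 [01000]: (((0 OR 0) AND (1 IMPLIES NOT 0)) XOR (0 XOR (0 OR 0))) -> 0
  row 9 [01001]: (((0 OR 1) AND (1 IMPLIES NOT 0)) XOR (0 XOR (0 OR 1))) -> 0
  row 10 [01010]: (((1 OR 0) AND (1 IMPLIES NOT 0)) XOR (0 XOR (0 OR 0))) -> 1
  row 11 [01011]: (((1 OR 1) AND (1 IMPLIES NOT 0)) XOR (0 XOR (0 OR 1))) -> 0
  row 12 [01100]: (((0 OR 0) AND (1 IMPLIES NOT 1)) XOR (1 XOR (0 OR 0))) -> 1
  row 13 [01101]: (((0 OR 1) AND (1 IMPLIES NOT 1)) XOR (1 XOR (0 OR 1))) -> 0
  row 14 [01110]: (((1 OR 0) AND (1 IMPLIES NOT 1)) XOR (1 XOR (0 OR 0))) -> 1
  row 15 [01111]: (((1 OR 1) AND (1 IMPLIES NOT 1)) XOR (1 XOR (0 OR 1))) -> 0
  row 16 [10000]: (((0 OR 0) AND (0 IMPLIES NOT 0)) XOR (0 XOR (1 OR 0))) -> 1
  row 17 [10001]: (((0 OR 1) AND (0 IMPLIES NOT 0)) XOR (0 XOR (1 OR 1))) -> 0
  row 18 [10010]: (((1 OR 0) AND (0 IMPLIES NOT 0)) XOR (0 XOR (1 OR 0))) -> 0
  row 19 [10011]: (((1 OR 1) AND (0 IMPLIES NOT 0)) XOR (0 XOR (1 OR 1))) -> 0
  row 20 [10100]: (((0 OR 0) AND (0 IMPLIES NOT 1)) XOR (1 XOR (1 OR 0))) -> 0
  row 21 [10101]: (((0 OR 1) AND (0 IMPLIES NOT 1)) XOR (1 XOR (1 OR 1))) -> 1
  row 22 [10110]: (((1 OR 0) AND (0 IMPLIES NOT 1)) XOR (1 XOR (1 OR 0))) -> 1
  row 23 [10111]: (((1 OR 1) AND (0 IMPLIES NOT 1)) XOR (1 XOR (1 OR 1))) -> 1
  row 24 [11000]: (((0 OR 0) AND (1 IMPLIES NOT 0)) XOR (0 XOR (1 OR 0))) -> 1
  row 25 [11001]: (((0 OR 1) AND (1 IMPLIES NOT 0)) XOR (0 XOR (1 OR 1))) -> 0
  row 26 [11010]: (((1 OR 0) AND (1 IMPLIES NOT 0)) XOR (0 XOR (1 OR 0))) -> 0
  row 27 [11011]: (((1 OR 1) AND (1 IMPLIES NOT 0)) XOR (0 XOR (1 OR 1))) -> 0
  row 28 [11100]: (((0 OR 0) AND (1 IMPLIES NOT 1)) XOR (1 XOR (1 OR 0))) -> 0
  row 29 [11101]: (((0 OR 1) AND (1 IMPLIES NOT 1)) XOR (1 XOR (1 OR 1))) -> 0
  row 30 [11110]: (((1 OR 0) AND (1 IMPLIES NOT 1)) XOR (1 XOR (1 OR 0))) -> 0
  row 31 [11111]: (((1 OR 1) AND (1 IMPLIES NOT 1)) XOR (1 XOR (1 OR 1))) -> 0
Full result column, 4 rows per line (a,b,c fixed per line; d,e runs 00..11 left to right):
  rows 0-3 [a,b,c=000]: 0010  = hex 2
  rows 4-7 [a,b,c=001]: 1101  = hex D
  rows 8-11 [a,b,c=010]: 0010  = hex 2
  rows 12-15 [a,b,c=011]: 1010  = hex A
  rows 16-19 [a,b,c=100]: 1000  = hex 8
  rows 20-23 [a,b,c=101]: 0111  = hex 7
  rows 24-27 [a,b,c=110]: 1000  = hex 8
  rows 28-31 [a,b,c=111]: 0000  = hex 0
Output column (row 0 .. row 31) = 00101101001010101000011110000000
Output column grouped in 4s = 0010 1101 0010 1010 1000 0111 1000 0000 = 0x2D2A8780
Convert to decimal digit by digit (value = value*16 + digit):
  2 -> 2
  2*16 + 13 (D) = 45
  45*16 + 2 = 722
  722*16 + 10 (A) = 11562
  11562*16 + 8 = 185000
  185000*16 + 7 = 2960007
  2960007*16 + 8 = 47360120
  47360120*16 + 0 = 757761920
Decimal = 757761920

757761920


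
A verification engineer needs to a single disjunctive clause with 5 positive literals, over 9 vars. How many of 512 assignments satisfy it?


Step 1: Total=2^9=512
Step 2: Unsat when all 5 false: 2^4=16
Step 3: Sat=512-16=496

496


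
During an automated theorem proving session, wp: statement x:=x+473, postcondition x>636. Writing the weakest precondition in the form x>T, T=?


Formula: wp(x:=E, P) = P[E/x] (substitute E for x in postcondition)
Step 1: Postcondition: x>636
Step 2: Substitute x+473 for x: x+473>636
Step 3: Solve for x: x > 636-473 = 163

163


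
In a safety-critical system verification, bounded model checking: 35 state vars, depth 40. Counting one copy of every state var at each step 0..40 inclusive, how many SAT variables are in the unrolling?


BMC unrolls to depth k, creating one copy of each state var for steps 0..k.
Step count = 40 + 1 = 41 (steps 0 through 40)
Vars per step = 35
Total = 35 * 41 = 1435

1435


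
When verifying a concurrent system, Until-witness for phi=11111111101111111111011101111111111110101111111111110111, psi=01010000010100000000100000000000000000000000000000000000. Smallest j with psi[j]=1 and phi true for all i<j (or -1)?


(phi U psi) at 0: need smallest j with psi[j]=1 and phi[i]=1 for all i in [0,j).
Scan from step 0:
  step 0: phi=1, psi=0 -> continue
  step 1: psi=1 and phi held for [0,1) -> witness found
Witness step = 1

1


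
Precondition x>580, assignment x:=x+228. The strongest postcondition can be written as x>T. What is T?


Formula: sp(P, x:=E) = exists old_x. (x = E[old_x/x]) AND P[old_x/x] (old_x is the value of x before the assignment; eliminate old_x by solving x = E[old_x/x] for old_x)
Step 1: Precondition P: x>580, i.e. old_x > 580
Step 2: Assignment gives x = old_x + 228, so old_x = x - 228
Step 3: Substitute into P: x - 228 > 580
Step 4: Simplify: x > 580+228 = 808

808


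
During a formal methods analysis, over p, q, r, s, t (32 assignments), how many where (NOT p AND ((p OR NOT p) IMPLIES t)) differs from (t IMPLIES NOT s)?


F1 = (NOT p AND ((p OR NOT p) IMPLIES t))
F2 = (t IMPLIES NOT s)
Evaluate both on each of 32 rows (bits = p,q,r,s,t):
  row 0 [00000]: F1=0 F2=1 (differ) -> 1
  row 1 [00001]: F1=1 F2=1 -> 0
  row 2 [00010]: F1=0 F2=1 (differ) -> 1
  row 3 [00011]: F1=1 F2=0 (differ) -> 1
  row 4 [00100]: F1=0 F2=1 (differ) -> 1
  row 5 [00101]: F1=1 F2=1 -> 0
  row 6 [00110]: F1=0 F2=1 (differ) -> 1
  row 7 [00111]: F1=1 F2=0 (differ) -> 1
  row 8 [01000]: F1=0 F2=1 (differ) -> 1
  row 9 [01001]: F1=1 F2=1 -> 0
  row 10 [01010]: F1=0 F2=1 (differ) -> 1
  row 11 [01011]: F1=1 F2=0 (differ) -> 1
  row 12 [01100]: F1=0 F2=1 (differ) -> 1
  row 13 [01101]: F1=1 F2=1 -> 0
  row 14 [01110]: F1=0 F2=1 (differ) -> 1
  row 15 [01111]: F1=1 F2=0 (differ) -> 1
  row 16 [10000]: F1=0 F2=1 (differ) -> 1
  row 17 [10001]: F1=0 F2=1 (differ) -> 1
  row 18 [10010]: F1=0 F2=1 (differ) -> 1
  row 19 [10011]: F1=0 F2=0 -> 0
  row 20 [10100]: F1=0 F2=1 (differ) -> 1
  row 21 [10101]: F1=0 F2=1 (differ) -> 1
  row 22 [10110]: F1=0 F2=1 (differ) -> 1
  row 23 [10111]: F1=0 F2=0 -> 0
  row 24 [11000]: F1=0 F2=1 (differ) -> 1
  row 25 [11001]: F1=0 F2=1 (differ) -> 1
  row 26 [11010]: F1=0 F2=1 (differ) -> 1
  row 27 [11011]: F1=0 F2=0 -> 0
  row 28 [11100]: F1=0 F2=1 (differ) -> 1
  row 29 [11101]: F1=0 F2=1 (differ) -> 1
  row 30 [11110]: F1=0 F2=1 (differ) -> 1
  row 31 [11111]: F1=0 F2=0 -> 0
Full result column, 8 rows per line (p,q fixed per line; r,s,t runs 000..111 left to right):
  rows 0-7 [p,q=00]: 10111011  (ones: 6)
  rows 8-15 [p,q=01]: 10111011  (ones: 6)
  rows 16-23 [p,q=10]: 11101110  (ones: 6)
  rows 24-31 [p,q=11]: 11101110  (ones: 6)
Disagreements = 6+6+6+6 = 24

24


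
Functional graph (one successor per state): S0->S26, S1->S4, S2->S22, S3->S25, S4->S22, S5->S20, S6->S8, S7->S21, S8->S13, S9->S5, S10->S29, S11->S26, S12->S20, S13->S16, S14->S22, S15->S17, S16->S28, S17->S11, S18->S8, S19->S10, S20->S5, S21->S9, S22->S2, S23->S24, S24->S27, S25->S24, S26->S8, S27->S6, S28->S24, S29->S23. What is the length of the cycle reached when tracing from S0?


Trace from S0 until a state repeats:
  S0 -> S26 -> S8 -> S13 -> S16 -> S28 -> S24 -> S27 -> S6 -> S8
S8 first seen at step 2, revisited at step 9.
Cycle length = 9 - 2 = 7

7


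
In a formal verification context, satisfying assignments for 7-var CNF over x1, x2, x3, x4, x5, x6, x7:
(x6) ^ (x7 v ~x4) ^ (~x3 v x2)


CNF with 3 clauses over 7 vars (128 assignments).
An assignment satisfies CNF iff every clause has >=1 true literal.
Check each row (bits = x1,x2,x3,x4,x5,x6,x7; clause T/F shown):
  row 0 [0000000]: clauses=FTT -> 0
  row 1 [0000001]: clauses=FTT -> 0
  row 2 [0000010]: clauses=TTT -> 1
  row 3 [0000011]: clauses=TTT -> 1
  row 4 [0000100]: clauses=FTT -> 0
  (every remaining row is evaluated the same way; all 128 results are listed next)
Full result column, 8 rows per line (x1,x2,x3,x4 fixed per line; x5,x6,x7 runs 000..111 left to right):
  rows 0-7 [x1,x2,x3,x4=0000]: 00110011  (ones: 4)
  rows 8-15 [x1,x2,x3,x4=0001]: 00010001  (ones: 2)
  rows 16-23 [x1,x2,x3,x4=0010]: 00000000  (ones: 0)
  rows 24-31 [x1,x2,x3,x4=0011]: 00000000  (ones: 0)
  rows 32-39 [x1,x2,x3,x4=0100]: 00110011  (ones: 4)
  rows 40-47 [x1,x2,x3,x4=0101]: 00010001  (ones: 2)
  rows 48-55 [x1,x2,x3,x4=0110]: 00110011  (ones: 4)
  rows 56-63 [x1,x2,x3,x4=0111]: 00010001  (ones: 2)
  rows 64-71 [x1,x2,x3,x4=1000]: 00110011  (ones: 4)
  rows 72-79 [x1,x2,x3,x4=1001]: 00010001  (ones: 2)
  rows 80-87 [x1,x2,x3,x4=1010]: 00000000  (ones: 0)
  rows 88-95 [x1,x2,x3,x4=1011]: 00000000  (ones: 0)
  rows 96-103 [x1,x2,x3,x4=1100]: 00110011  (ones: 4)
  rows 104-111 [x1,x2,x3,x4=1101]: 00010001  (ones: 2)
  rows 112-119 [x1,x2,x3,x4=1110]: 00110011  (ones: 4)
  rows 120-127 [x1,x2,x3,x4=1111]: 00010001  (ones: 2)
Satisfying assignments = 4+2+0+0+4+2+4+2+4+2+0+0+4+2+4+2 = 36

36


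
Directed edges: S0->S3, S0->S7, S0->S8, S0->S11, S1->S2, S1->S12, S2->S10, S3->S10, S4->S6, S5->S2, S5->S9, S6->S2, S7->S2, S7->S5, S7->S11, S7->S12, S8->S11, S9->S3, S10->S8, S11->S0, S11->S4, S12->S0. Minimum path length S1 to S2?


BFS layer-by-layer from S1:
  dist 0: {S1}
  dist 1: {S2, S12}
  -> S2 reached at distance 1
Shortest path length = 1

1


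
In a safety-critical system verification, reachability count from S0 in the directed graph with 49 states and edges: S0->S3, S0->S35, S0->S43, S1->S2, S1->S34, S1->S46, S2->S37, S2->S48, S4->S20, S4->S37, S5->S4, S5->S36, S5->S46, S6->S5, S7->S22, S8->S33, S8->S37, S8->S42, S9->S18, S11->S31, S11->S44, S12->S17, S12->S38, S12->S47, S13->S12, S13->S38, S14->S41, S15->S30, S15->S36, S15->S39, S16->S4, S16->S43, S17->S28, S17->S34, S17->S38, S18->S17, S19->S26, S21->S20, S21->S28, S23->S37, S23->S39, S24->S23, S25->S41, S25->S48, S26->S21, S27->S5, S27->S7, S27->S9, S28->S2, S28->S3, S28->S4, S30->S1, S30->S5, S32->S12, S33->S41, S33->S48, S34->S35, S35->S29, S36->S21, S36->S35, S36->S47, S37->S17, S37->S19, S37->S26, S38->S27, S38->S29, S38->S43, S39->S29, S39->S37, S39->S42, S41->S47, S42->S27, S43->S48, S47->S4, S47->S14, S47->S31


BFS from S0:
  layer 0: {S0}
  layer 1: {S3, S35, S43}
  layer 2: {S29, S48}
Reachable set: {S0, S3, S29, S35, S43, S48}
Count = 6

6


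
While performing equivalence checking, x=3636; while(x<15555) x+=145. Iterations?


Step 1: x goes from 3636 toward 15555 by 145; the body runs while x<15555, so iterations = ceil((bound-start)/step)
Step 2: Distance=11919
Step 3: ceil(11919/145)=83

83


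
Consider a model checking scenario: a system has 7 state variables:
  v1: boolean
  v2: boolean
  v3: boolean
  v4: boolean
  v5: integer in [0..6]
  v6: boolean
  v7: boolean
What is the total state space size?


State space = product of domain sizes of all variables.
Domain sizes:
  v1 (boolean): 2
  v2 (boolean): 2
  v3 (boolean): 2
  v4 (boolean): 2
  v5 (integer in [0..6]): 7
  v6 (boolean): 2
  v7 (boolean): 2
Product = 2 * 2 * 2 * 2 * 7 * 2 * 2 = 448

448


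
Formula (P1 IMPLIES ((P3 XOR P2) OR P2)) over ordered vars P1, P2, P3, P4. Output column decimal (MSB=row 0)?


Formula: (P1 IMPLIES ((P3 XOR P2) OR P2)) over P1, P2, P3, P4 (16 rows)
Evaluate each row (bits = P1,P2,P3,P4, MSB first):
  row 0 [0000]: (0 IMPLIES ((0 XOR 0) OR 0)) -> 1
  row 1 [0001]: (0 IMPLIES ((0 XOR 0) OR 0)) -> 1
  row 2 [0010]: (0 IMPLIES ((1 XOR 0) OR 0)) -> 1
  row 3 [0011]: (0 IMPLIES ((1 XOR 0) OR 0)) -> 1
  row 4 [0100]: (0 IMPLIES ((0 XOR 1) OR 1)) -> 1
  row 5 [0101]: (0 IMPLIES ((0 XOR 1) OR 1)) -> 1
  row 6 [0110]: (0 IMPLIES ((1 XOR 1) OR 1)) -> 1
  row 7 [0111]: (0 IMPLIES ((1 XOR 1) OR 1)) -> 1
  row 8 [1000]: (1 IMPLIES ((0 XOR 0) OR 0)) -> 0
  row 9 [1001]: (1 IMPLIES ((0 XOR 0) OR 0)) -> 0
  row 10 [1010]: (1 IMPLIES ((1 XOR 0) OR 0)) -> 1
  row 11 [1011]: (1 IMPLIES ((1 XOR 0) OR 0)) -> 1
  row 12 [1100]: (1 IMPLIES ((0 XOR 1) OR 1)) -> 1
  row 13 [1101]: (1 IMPLIES ((0 XOR 1) OR 1)) -> 1
  row 14 [1110]: (1 IMPLIES ((1 XOR 1) OR 1)) -> 1
  row 15 [1111]: (1 IMPLIES ((1 XOR 1) OR 1)) -> 1
Full result column, 4 rows per line (P1,P2 fixed per line; P3,P4 runs 00..11 left to right):
  rows 0-3 [P1,P2=00]: 1111  = hex F
  rows 4-7 [P1,P2=01]: 1111  = hex F
  rows 8-11 [P1,P2=10]: 0011  = hex 3
  rows 12-15 [P1,P2=11]: 1111  = hex F
Output column (row 0 .. row 15) = 1111111100111111
Output column grouped in 4s = 1111 1111 0011 1111 = 0xFF3F
Convert to decimal digit by digit (value = value*16 + digit):
  F -> 15
  15*16 + 15 (F) = 255
  255*16 + 3 = 4083
  4083*16 + 15 (F) = 65343
Decimal = 65343

65343


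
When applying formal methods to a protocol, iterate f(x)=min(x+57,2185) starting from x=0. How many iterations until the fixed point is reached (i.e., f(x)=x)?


Step 1: x=0, cap=2185, increment=57
Step 2: x grows by 57 each step until capped at 2185; fixed point is x=2185
Step 3: iterations = ceil(2185/57) = 39

39


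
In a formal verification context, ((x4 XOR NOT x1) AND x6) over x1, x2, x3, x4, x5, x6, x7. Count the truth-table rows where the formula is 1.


Formula: ((x4 XOR NOT x1) AND x6) over 7 vars (128 rows)
Evaluate each row (x1, x2, x3, x4, x5, x6, x7 as bits, MSB first):
  row 0 [0000000]: ((0 XOR NOT 0) AND 0) -> 0
  row 1 [0000001]: ((0 XOR NOT 0) AND 0) -> 0
  row 2 [0000010]: ((0 XOR NOT 0) AND 1) -> 1
  row 3 [0000011]: ((0 XOR NOT 0) AND 1) -> 1
  row 4 [0000100]: ((0 XOR NOT 0) AND 0) -> 0
  (every remaining row is evaluated the same way; all 128 results are listed next)
Full result column, 8 rows per line (x1,x2,x3,x4 fixed per line; x5,x6,x7 runs 000..111 left to right):
  rows 0-7 [x1,x2,x3,x4=0000]: 00110011  (ones: 4)
  rows 8-15 [x1,x2,x3,x4=0001]: 00000000  (ones: 0)
  rows 16-23 [x1,x2,x3,x4=0010]: 00110011  (ones: 4)
  rows 24-31 [x1,x2,x3,x4=0011]: 00000000  (ones: 0)
  rows 32-39 [x1,x2,x3,x4=0100]: 00110011  (ones: 4)
  rows 40-47 [x1,x2,x3,x4=0101]: 00000000  (ones: 0)
  rows 48-55 [x1,x2,x3,x4=0110]: 00110011  (ones: 4)
  rows 56-63 [x1,x2,x3,x4=0111]: 00000000  (ones: 0)
  rows 64-71 [x1,x2,x3,x4=1000]: 00000000  (ones: 0)
  rows 72-79 [x1,x2,x3,x4=1001]: 00110011  (ones: 4)
  rows 80-87 [x1,x2,x3,x4=1010]: 00000000  (ones: 0)
  rows 88-95 [x1,x2,x3,x4=1011]: 00110011  (ones: 4)
  rows 96-103 [x1,x2,x3,x4=1100]: 00000000  (ones: 0)
  rows 104-111 [x1,x2,x3,x4=1101]: 00110011  (ones: 4)
  rows 112-119 [x1,x2,x3,x4=1110]: 00000000  (ones: 0)
  rows 120-127 [x1,x2,x3,x4=1111]: 00110011  (ones: 4)
Count of 1-rows = 4+0+4+0+4+0+4+0+0+4+0+4+0+4+0+4 = 32

32


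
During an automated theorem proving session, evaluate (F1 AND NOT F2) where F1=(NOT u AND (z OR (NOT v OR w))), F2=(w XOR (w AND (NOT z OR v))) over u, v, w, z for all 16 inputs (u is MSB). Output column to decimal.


F1 = (NOT u AND (z OR (NOT v OR w)))
F2 = (w XOR (w AND (NOT z OR v)))
Counterexample to F1=>F2 is where F1=1 and F2=0.
Evaluate each row (bits = u,v,w,z, MSB first):
  row 0 [0000]: F1=1 F2=0 -> F1&~F2 -> 1
  row 1 [0001]: F1=1 F2=0 -> F1&~F2 -> 1
  row 2 [0010]: F1=1 F2=0 -> F1&~F2 -> 1
  row 3 [0011]: F1=1 F2=1 -> F1&~F2 -> 0
  row 4 [0100]: F1=0 F2=0 -> F1&~F2 -> 0
  row 5 [0101]: F1=1 F2=0 -> F1&~F2 -> 1
  row 6 [0110]: F1=1 F2=0 -> F1&~F2 -> 1
  row 7 [0111]: F1=1 F2=0 -> F1&~F2 -> 1
  row 8 [1000]: F1=0 F2=0 -> F1&~F2 -> 0
  row 9 [1001]: F1=0 F2=0 -> F1&~F2 -> 0
  row 10 [1010]: F1=0 F2=0 -> F1&~F2 -> 0
  row 11 [1011]: F1=0 F2=1 -> F1&~F2 -> 0
  row 12 [1100]: F1=0 F2=0 -> F1&~F2 -> 0
  row 13 [1101]: F1=0 F2=0 -> F1&~F2 -> 0
  row 14 [1110]: F1=0 F2=0 -> F1&~F2 -> 0
  row 15 [1111]: F1=0 F2=0 -> F1&~F2 -> 0
Full result column, 4 rows per line (u,v fixed per line; w,z runs 00..11 left to right):
  rows 0-3 [u,v=00]: 1110  = hex E
  rows 4-7 [u,v=01]: 0111  = hex 7
  rows 8-11 [u,v=10]: 0000  = hex 0
  rows 12-15 [u,v=11]: 0000  = hex 0
Counterexample vector (row 0 .. row 15) = 1110011100000000
Output column grouped in 4s = 1110 0111 0000 0000 = 0xE700
Convert to decimal digit by digit (value = value*16 + digit):
  E -> 14
  14*16 + 7 = 231
  231*16 + 0 = 3696
  3696*16 + 0 = 59136
Decimal = 59136

59136


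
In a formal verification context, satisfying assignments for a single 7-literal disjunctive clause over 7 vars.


Step 1: Total=2^7=128
Step 2: Unsat when all 7 false: 2^0=1
Step 3: Sat=128-1=127

127


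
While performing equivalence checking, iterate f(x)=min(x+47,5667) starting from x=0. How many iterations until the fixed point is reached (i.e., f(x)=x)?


Step 1: x=0, cap=5667, increment=47
Step 2: x grows by 47 each step until capped at 5667; fixed point is x=5667
Step 3: iterations = ceil(5667/47) = 121

121


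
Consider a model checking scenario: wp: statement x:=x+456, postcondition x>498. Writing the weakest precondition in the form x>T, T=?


Formula: wp(x:=E, P) = P[E/x] (substitute E for x in postcondition)
Step 1: Postcondition: x>498
Step 2: Substitute x+456 for x: x+456>498
Step 3: Solve for x: x > 498-456 = 42

42


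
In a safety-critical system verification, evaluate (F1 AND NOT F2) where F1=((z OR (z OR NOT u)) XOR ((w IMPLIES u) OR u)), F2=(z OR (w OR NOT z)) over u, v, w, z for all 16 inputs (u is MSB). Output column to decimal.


F1 = ((z OR (z OR NOT u)) XOR ((w IMPLIES u) OR u))
F2 = (z OR (w OR NOT z))
Counterexample to F1=>F2 is where F1=1 and F2=0.
Evaluate each row (bits = u,v,w,z, MSB first):
  row 0 [0000]: F1=0 F2=1 -> F1&~F2 -> 0
  row 1 [0001]: F1=0 F2=1 -> F1&~F2 -> 0
  row 2 [0010]: F1=1 F2=1 -> F1&~F2 -> 0
  row 3 [0011]: F1=1 F2=1 -> F1&~F2 -> 0
  row 4 [0100]: F1=0 F2=1 -> F1&~F2 -> 0
  row 5 [0101]: F1=0 F2=1 -> F1&~F2 -> 0
  row 6 [0110]: F1=1 F2=1 -> F1&~F2 -> 0
  row 7 [0111]: F1=1 F2=1 -> F1&~F2 -> 0
  row 8 [1000]: F1=1 F2=1 -> F1&~F2 -> 0
  row 9 [1001]: F1=0 F2=1 -> F1&~F2 -> 0
  row 10 [1010]: F1=1 F2=1 -> F1&~F2 -> 0
  row 11 [1011]: F1=0 F2=1 -> F1&~F2 -> 0
  row 12 [1100]: F1=1 F2=1 -> F1&~F2 -> 0
  row 13 [1101]: F1=0 F2=1 -> F1&~F2 -> 0
  row 14 [1110]: F1=1 F2=1 -> F1&~F2 -> 0
  row 15 [1111]: F1=0 F2=1 -> F1&~F2 -> 0
Full result column, 4 rows per line (u,v fixed per line; w,z runs 00..11 left to right):
  rows 0-3 [u,v=00]: 0000  = hex 0
  rows 4-7 [u,v=01]: 0000  = hex 0
  rows 8-11 [u,v=10]: 0000  = hex 0
  rows 12-15 [u,v=11]: 0000  = hex 0
Counterexample vector (row 0 .. row 15) = 0000000000000000
Output column grouped in 4s = 0000 0000 0000 0000 = 0x0000
Convert to decimal digit by digit (value = value*16 + digit):
  0 -> 0
  0*16 + 0 = 0
  0*16 + 0 = 0
  0*16 + 0 = 0
Decimal = 0

0


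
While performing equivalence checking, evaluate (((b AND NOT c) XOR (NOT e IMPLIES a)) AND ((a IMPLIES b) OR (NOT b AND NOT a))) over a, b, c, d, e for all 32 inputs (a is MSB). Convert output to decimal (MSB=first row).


Formula: (((b AND NOT c) XOR (NOT e IMPLIES a)) AND ((a IMPLIES b) OR (NOT b AND NOT a))) over a, b, c, d, e (32 rows)
Evaluate each row (bits = a,b,c,d,e, MSB first):
  row 0 [00000]: (((0 AND NOT 0) XOR (NOT 0 IMPLIES 0)) AND ((0 IMPLIES 0) OR (NOT 0 AND NOT 0))) -> 0
  row 1 [00001]: (((0 AND NOT 0) XOR (NOT 1 IMPLIES 0)) AND ((0 IMPLIES 0) OR (NOT 0 AND NOT 0))) -> 1
  row 2 [00010]: (((0 AND NOT 0) XOR (NOT 0 IMPLIES 0)) AND ((0 IMPLIES 0) OR (NOT 0 AND NOT 0))) -> 0
  row 3 [00011]: (((0 AND NOT 0) XOR (NOT 1 IMPLIES 0)) AND ((0 IMPLIES 0) OR (NOT 0 AND NOT 0))) -> 1
  row 4 [00100]: (((0 AND NOT 1) XOR (NOT 0 IMPLIES 0)) AND ((0 IMPLIES 0) OR (NOT 0 AND NOT 0))) -> 0
  row 5 [00101]: (((0 AND NOT 1) XOR (NOT 1 IMPLIES 0)) AND ((0 IMPLIES 0) OR (NOT 0 AND NOT 0))) -> 1
  row 6 [00110]: (((0 AND NOT 1) XOR (NOT 0 IMPLIES 0)) AND ((0 IMPLIES 0) OR (NOT 0 AND NOT 0))) -> 0
  row 7 [00111]: (((0 AND NOT 1) XOR (NOT 1 IMPLIES 0)) AND ((0 IMPLIES 0) OR (NOT 0 AND NOT 0))) -> 1
  row 8 [01000]: (((1 AND NOT 0) XOR (NOT 0 IMPLIES 0)) AND ((0 IMPLIES 1) OR (NOT 1 AND NOT 0))) -> 1
  row 9 [01001]: (((1 AND NOT 0) XOR (NOT 1 IMPLIES 0)) AND ((0 IMPLIES 1) OR (NOT 1 AND NOT 0))) -> 0
  row 10 [01010]: (((1 AND NOT 0) XOR (NOT 0 IMPLIES 0)) AND ((0 IMPLIES 1) OR (NOT 1 AND NOT 0))) -> 1
  row 11 [01011]: (((1 AND NOT 0) XOR (NOT 1 IMPLIES 0)) AND ((0 IMPLIES 1) OR (NOT 1 AND NOT 0))) -> 0
  row 12 [01100]: (((1 AND NOT 1) XOR (NOT 0 IMPLIES 0)) AND ((0 IMPLIES 1) OR (NOT 1 AND NOT 0))) -> 0
  row 13 [01101]: (((1 AND NOT 1) XOR (NOT 1 IMPLIES 0)) AND ((0 IMPLIES 1) OR (NOT 1 AND NOT 0))) -> 1
  row 14 [01110]: (((1 AND NOT 1) XOR (NOT 0 IMPLIES 0)) AND ((0 IMPLIES 1) OR (NOT 1 AND NOT 0))) -> 0
  row 15 [01111]: (((1 AND NOT 1) XOR (NOT 1 IMPLIES 0)) AND ((0 IMPLIES 1) OR (NOT 1 AND NOT 0))) -> 1
  row 16 [10000]: (((0 AND NOT 0) XOR (NOT 0 IMPLIES 1)) AND ((1 IMPLIES 0) OR (NOT 0 AND NOT 1))) -> 0
  row 17 [10001]: (((0 AND NOT 0) XOR (NOT 1 IMPLIES 1)) AND ((1 IMPLIES 0) OR (NOT 0 AND NOT 1))) -> 0
  row 18 [10010]: (((0 AND NOT 0) XOR (NOT 0 IMPLIES 1)) AND ((1 IMPLIES 0) OR (NOT 0 AND NOT 1))) -> 0
  row 19 [10011]: (((0 AND NOT 0) XOR (NOT 1 IMPLIES 1)) AND ((1 IMPLIES 0) OR (NOT 0 AND NOT 1))) -> 0
  row 20 [10100]: (((0 AND NOT 1) XOR (NOT 0 IMPLIES 1)) AND ((1 IMPLIES 0) OR (NOT 0 AND NOT 1))) -> 0
  row 21 [10101]: (((0 AND NOT 1) XOR (NOT 1 IMPLIES 1)) AND ((1 IMPLIES 0) OR (NOT 0 AND NOT 1))) -> 0
  row 22 [10110]: (((0 AND NOT 1) XOR (NOT 0 IMPLIES 1)) AND ((1 IMPLIES 0) OR (NOT 0 AND NOT 1))) -> 0
  row 23 [10111]: (((0 AND NOT 1) XOR (NOT 1 IMPLIES 1)) AND ((1 IMPLIES 0) OR (NOT 0 AND NOT 1))) -> 0
  row 24 [11000]: (((1 AND NOT 0) XOR (NOT 0 IMPLIES 1)) AND ((1 IMPLIES 1) OR (NOT 1 AND NOT 1))) -> 0
  row 25 [11001]: (((1 AND NOT 0) XOR (NOT 1 IMPLIES 1)) AND ((1 IMPLIES 1) OR (NOT 1 AND NOT 1))) -> 0
  row 26 [11010]: (((1 AND NOT 0) XOR (NOT 0 IMPLIES 1)) AND ((1 IMPLIES 1) OR (NOT 1 AND NOT 1))) -> 0
  row 27 [11011]: (((1 AND NOT 0) XOR (NOT 1 IMPLIES 1)) AND ((1 IMPLIES 1) OR (NOT 1 AND NOT 1))) -> 0
  row 28 [11100]: (((1 AND NOT 1) XOR (NOT 0 IMPLIES 1)) AND ((1 IMPLIES 1) OR (NOT 1 AND NOT 1))) -> 1
  row 29 [11101]: (((1 AND NOT 1) XOR (NOT 1 IMPLIES 1)) AND ((1 IMPLIES 1) OR (NOT 1 AND NOT 1))) -> 1
  row 30 [11110]: (((1 AND NOT 1) XOR (NOT 0 IMPLIES 1)) AND ((1 IMPLIES 1) OR (NOT 1 AND NOT 1))) -> 1
  row 31 [11111]: (((1 AND NOT 1) XOR (NOT 1 IMPLIES 1)) AND ((1 IMPLIES 1) OR (NOT 1 AND NOT 1))) -> 1
Full result column, 4 rows per line (a,b,c fixed per line; d,e runs 00..11 left to right):
  rows 0-3 [a,b,c=000]: 0101  = hex 5
  rows 4-7 [a,b,c=001]: 0101  = hex 5
  rows 8-11 [a,b,c=010]: 1010  = hex A
  rows 12-15 [a,b,c=011]: 0101  = hex 5
  rows 16-19 [a,b,c=100]: 0000  = hex 0
  rows 20-23 [a,b,c=101]: 0000  = hex 0
  rows 24-27 [a,b,c=110]: 0000  = hex 0
  rows 28-31 [a,b,c=111]: 1111  = hex F
Output column (row 0 .. row 31) = 01010101101001010000000000001111
Output column grouped in 4s = 0101 0101 1010 0101 0000 0000 0000 1111 = 0x55A5000F
Convert to decimal digit by digit (value = value*16 + digit):
  5 -> 5
  5*16 + 5 = 85
  85*16 + 10 (A) = 1370
  1370*16 + 5 = 21925
  21925*16 + 0 = 350800
  350800*16 + 0 = 5612800
  5612800*16 + 0 = 89804800
  89804800*16 + 15 (F) = 1436876815
Decimal = 1436876815

1436876815
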